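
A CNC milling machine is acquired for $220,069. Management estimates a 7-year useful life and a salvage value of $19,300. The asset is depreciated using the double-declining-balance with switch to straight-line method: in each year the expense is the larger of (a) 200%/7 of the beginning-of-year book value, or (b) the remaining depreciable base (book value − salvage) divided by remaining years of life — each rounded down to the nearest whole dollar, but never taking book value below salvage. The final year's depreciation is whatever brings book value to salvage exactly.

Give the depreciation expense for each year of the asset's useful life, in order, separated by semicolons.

$62,876; $44,912; $32,080; $22,914; $16,367; $11,691; $9,929

Depreciable base = $220,069 − $19,300 = $200,769.
Year 1: DB = ⌊$220,069 × 200%/7⌋ = $62,876; SL = ⌊$200,769/7⌋ = $28,681 → take DB $62,876. Book value $157,193.
Year 2: DB = ⌊$157,193 × 200%/7⌋ = $44,912; SL = ⌊$137,893/6⌋ = $22,982 → take DB $44,912. Book value $112,281.
Year 3: DB = ⌊$112,281 × 200%/7⌋ = $32,080; SL = ⌊$92,981/5⌋ = $18,596 → take DB $32,080. Book value $80,201.
Year 4: DB = ⌊$80,201 × 200%/7⌋ = $22,914; SL = ⌊$60,901/4⌋ = $15,225 → take DB $22,914. Book value $57,287.
Year 5: DB = ⌊$57,287 × 200%/7⌋ = $16,367; SL = ⌊$37,987/3⌋ = $12,662 → take DB $16,367. Book value $40,920.
Year 6: DB = ⌊$40,920 × 200%/7⌋ = $11,691; SL = ⌊$21,620/2⌋ = $10,810 → take DB $11,691. Book value $29,229.
Year 7 (final): $29,229 − $19,300 = $9,929. Book value $19,300.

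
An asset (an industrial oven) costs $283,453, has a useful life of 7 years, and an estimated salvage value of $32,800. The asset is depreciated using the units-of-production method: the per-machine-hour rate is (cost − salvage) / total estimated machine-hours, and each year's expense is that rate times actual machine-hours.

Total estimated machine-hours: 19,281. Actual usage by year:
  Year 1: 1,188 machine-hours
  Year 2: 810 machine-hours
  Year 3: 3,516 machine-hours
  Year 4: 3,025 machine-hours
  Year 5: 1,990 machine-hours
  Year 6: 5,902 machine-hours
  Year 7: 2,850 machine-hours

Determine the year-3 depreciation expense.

Depreciable base = $283,453 − $32,800 = $250,653.
Rate = $250,653 / 19,281 machine-hours = $13 per machine-hour.
Year 1: 1,188 × $13 = $15,444. Book value $268,009.
Year 2: 810 × $13 = $10,530. Book value $257,479.
Year 3: 3,516 × $13 = $45,708. Book value $211,771.

$45,708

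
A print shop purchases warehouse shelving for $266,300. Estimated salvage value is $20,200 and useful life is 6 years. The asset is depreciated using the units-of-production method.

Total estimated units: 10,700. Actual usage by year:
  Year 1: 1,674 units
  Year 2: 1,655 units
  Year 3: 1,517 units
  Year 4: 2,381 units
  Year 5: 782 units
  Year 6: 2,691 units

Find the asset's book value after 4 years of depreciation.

Depreciable base = $266,300 − $20,200 = $246,100.
Rate = $246,100 / 10,700 units = $23 per unit.
Year 1: 1,674 × $23 = $38,502. Book value $227,798.
Year 2: 1,655 × $23 = $38,065. Book value $189,733.
Year 3: 1,517 × $23 = $34,891. Book value $154,842.
Year 4: 2,381 × $23 = $54,763. Book value $100,079.

$100,079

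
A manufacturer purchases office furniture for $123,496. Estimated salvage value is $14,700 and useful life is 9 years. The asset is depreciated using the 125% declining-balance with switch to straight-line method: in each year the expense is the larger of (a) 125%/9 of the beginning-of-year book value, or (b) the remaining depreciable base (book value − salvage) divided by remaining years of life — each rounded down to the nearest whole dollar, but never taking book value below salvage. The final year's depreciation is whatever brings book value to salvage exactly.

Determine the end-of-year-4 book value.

Depreciable base = $123,496 − $14,700 = $108,796.
Year 1: DB = ⌊$123,496 × 125%/9⌋ = $17,152; SL = ⌊$108,796/9⌋ = $12,088 → take DB $17,152. Book value $106,344.
Year 2: DB = ⌊$106,344 × 125%/9⌋ = $14,770; SL = ⌊$91,644/8⌋ = $11,455 → take DB $14,770. Book value $91,574.
Year 3: DB = ⌊$91,574 × 125%/9⌋ = $12,718; SL = ⌊$76,874/7⌋ = $10,982 → take DB $12,718. Book value $78,856.
Year 4: DB = ⌊$78,856 × 125%/9⌋ = $10,952; SL = ⌊$64,156/6⌋ = $10,692 → take DB $10,952. Book value $67,904.

$67,904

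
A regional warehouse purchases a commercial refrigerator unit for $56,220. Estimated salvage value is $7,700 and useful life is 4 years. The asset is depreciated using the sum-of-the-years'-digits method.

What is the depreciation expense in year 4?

Depreciable base = $56,220 − $7,700 = $48,520.
Sum of the years' digits = 4+3+2+1 = 10.
Year 1: $48,520 × 4/10 = $19,408. Book value $36,812.
Year 2: $48,520 × 3/10 = $14,556. Book value $22,256.
Year 3: $48,520 × 2/10 = $9,704. Book value $12,552.
Year 4: $48,520 × 1/10 = $4,852. Book value $7,700.

$4,852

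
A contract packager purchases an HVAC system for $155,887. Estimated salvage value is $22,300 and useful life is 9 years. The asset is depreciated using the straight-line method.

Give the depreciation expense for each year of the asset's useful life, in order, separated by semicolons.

$14,843; $14,843; $14,843; $14,843; $14,843; $14,843; $14,843; $14,843; $14,843

Depreciable base = $155,887 − $22,300 = $133,587.
Annual expense = $133,587 / 9 = $14,843.
End of year 1: book value $141,044.
End of year 2: book value $126,201.
End of year 3: book value $111,358.
End of year 4: book value $96,515.
End of year 5: book value $81,672.
End of year 6: book value $66,829.
End of year 7: book value $51,986.
End of year 8: book value $37,143.
End of year 9: book value $22,300.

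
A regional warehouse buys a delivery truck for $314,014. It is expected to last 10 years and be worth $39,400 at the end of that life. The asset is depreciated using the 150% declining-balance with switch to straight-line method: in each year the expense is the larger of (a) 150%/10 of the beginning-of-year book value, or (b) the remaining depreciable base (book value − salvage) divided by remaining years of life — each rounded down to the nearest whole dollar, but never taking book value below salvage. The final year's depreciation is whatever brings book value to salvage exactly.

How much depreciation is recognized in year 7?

$19,758

Depreciable base = $314,014 − $39,400 = $274,614.
Year 1: DB = ⌊$314,014 × 150%/10⌋ = $47,102; SL = ⌊$274,614/10⌋ = $27,461 → take DB $47,102. Book value $266,912.
Year 2: DB = ⌊$266,912 × 150%/10⌋ = $40,036; SL = ⌊$227,512/9⌋ = $25,279 → take DB $40,036. Book value $226,876.
Year 3: DB = ⌊$226,876 × 150%/10⌋ = $34,031; SL = ⌊$187,476/8⌋ = $23,434 → take DB $34,031. Book value $192,845.
Year 4: DB = ⌊$192,845 × 150%/10⌋ = $28,926; SL = ⌊$153,445/7⌋ = $21,920 → take DB $28,926. Book value $163,919.
Year 5: DB = ⌊$163,919 × 150%/10⌋ = $24,587; SL = ⌊$124,519/6⌋ = $20,753 → take DB $24,587. Book value $139,332.
Year 6: DB = ⌊$139,332 × 150%/10⌋ = $20,899; SL = ⌊$99,932/5⌋ = $19,986 → take DB $20,899. Book value $118,433.
Year 7: DB = ⌊$118,433 × 150%/10⌋ = $17,764; SL = ⌊$79,033/4⌋ = $19,758 → take SL $19,758. Book value $98,675.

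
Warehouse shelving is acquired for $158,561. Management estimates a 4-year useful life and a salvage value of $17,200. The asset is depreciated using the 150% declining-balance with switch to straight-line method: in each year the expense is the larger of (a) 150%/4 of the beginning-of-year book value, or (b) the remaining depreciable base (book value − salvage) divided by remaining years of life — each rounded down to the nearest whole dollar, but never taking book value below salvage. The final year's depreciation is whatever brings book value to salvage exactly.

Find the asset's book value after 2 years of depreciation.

$61,939

Depreciable base = $158,561 − $17,200 = $141,361.
Year 1: DB = ⌊$158,561 × 150%/4⌋ = $59,460; SL = ⌊$141,361/4⌋ = $35,340 → take DB $59,460. Book value $99,101.
Year 2: DB = ⌊$99,101 × 150%/4⌋ = $37,162; SL = ⌊$81,901/3⌋ = $27,300 → take DB $37,162. Book value $61,939.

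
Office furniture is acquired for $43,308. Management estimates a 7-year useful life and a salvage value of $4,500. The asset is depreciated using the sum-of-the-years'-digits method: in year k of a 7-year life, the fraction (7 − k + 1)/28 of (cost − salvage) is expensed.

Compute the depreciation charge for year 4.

Depreciable base = $43,308 − $4,500 = $38,808.
Sum of the years' digits = 7+6+5+4+3+2+1 = 28.
Year 1: $38,808 × 7/28 = $9,702. Book value $33,606.
Year 2: $38,808 × 6/28 = $8,316. Book value $25,290.
Year 3: $38,808 × 5/28 = $6,930. Book value $18,360.
Year 4: $38,808 × 4/28 = $5,544. Book value $12,816.

$5,544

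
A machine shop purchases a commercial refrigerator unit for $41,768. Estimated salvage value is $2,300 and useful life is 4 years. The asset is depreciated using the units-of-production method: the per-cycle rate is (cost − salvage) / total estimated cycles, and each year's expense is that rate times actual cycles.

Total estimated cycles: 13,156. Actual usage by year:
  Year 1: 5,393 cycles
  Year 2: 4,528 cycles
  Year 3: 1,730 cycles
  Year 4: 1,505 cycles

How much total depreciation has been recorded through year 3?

Depreciable base = $41,768 − $2,300 = $39,468.
Rate = $39,468 / 13,156 cycles = $3 per cycle.
Year 1: 5,393 × $3 = $16,179. Book value $25,589.
Year 2: 4,528 × $3 = $13,584. Book value $12,005.
Year 3: 1,730 × $3 = $5,190. Book value $6,815.
Accumulated through year 3 = $41,768 − $6,815 = $34,953.

$34,953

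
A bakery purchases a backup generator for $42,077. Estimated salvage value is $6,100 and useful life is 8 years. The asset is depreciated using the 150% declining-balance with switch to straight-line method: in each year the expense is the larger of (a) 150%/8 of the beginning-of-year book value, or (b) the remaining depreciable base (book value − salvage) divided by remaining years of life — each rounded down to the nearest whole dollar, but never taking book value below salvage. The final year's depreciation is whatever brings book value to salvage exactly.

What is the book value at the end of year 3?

Depreciable base = $42,077 − $6,100 = $35,977.
Year 1: DB = ⌊$42,077 × 150%/8⌋ = $7,889; SL = ⌊$35,977/8⌋ = $4,497 → take DB $7,889. Book value $34,188.
Year 2: DB = ⌊$34,188 × 150%/8⌋ = $6,410; SL = ⌊$28,088/7⌋ = $4,012 → take DB $6,410. Book value $27,778.
Year 3: DB = ⌊$27,778 × 150%/8⌋ = $5,208; SL = ⌊$21,678/6⌋ = $3,613 → take DB $5,208. Book value $22,570.

$22,570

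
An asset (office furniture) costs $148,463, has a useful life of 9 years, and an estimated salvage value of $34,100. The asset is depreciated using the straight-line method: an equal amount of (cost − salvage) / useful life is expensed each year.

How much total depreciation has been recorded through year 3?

Depreciable base = $148,463 − $34,100 = $114,363.
Annual expense = $114,363 / 9 = $12,707.
End of year 1: book value $135,756.
End of year 2: book value $123,049.
End of year 3: book value $110,342.
Accumulated through year 3 = $148,463 − $110,342 = $38,121.

$38,121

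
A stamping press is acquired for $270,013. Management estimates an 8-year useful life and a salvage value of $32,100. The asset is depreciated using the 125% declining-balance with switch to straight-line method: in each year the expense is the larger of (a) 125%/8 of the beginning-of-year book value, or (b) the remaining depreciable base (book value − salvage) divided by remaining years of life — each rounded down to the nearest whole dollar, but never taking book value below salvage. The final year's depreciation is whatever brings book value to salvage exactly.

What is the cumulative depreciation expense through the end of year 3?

$107,821

Depreciable base = $270,013 − $32,100 = $237,913.
Year 1: DB = ⌊$270,013 × 125%/8⌋ = $42,189; SL = ⌊$237,913/8⌋ = $29,739 → take DB $42,189. Book value $227,824.
Year 2: DB = ⌊$227,824 × 125%/8⌋ = $35,597; SL = ⌊$195,724/7⌋ = $27,960 → take DB $35,597. Book value $192,227.
Year 3: DB = ⌊$192,227 × 125%/8⌋ = $30,035; SL = ⌊$160,127/6⌋ = $26,687 → take DB $30,035. Book value $162,192.
Accumulated through year 3 = $270,013 − $162,192 = $107,821.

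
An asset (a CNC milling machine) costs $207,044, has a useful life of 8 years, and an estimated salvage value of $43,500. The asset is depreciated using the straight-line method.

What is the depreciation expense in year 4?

Depreciable base = $207,044 − $43,500 = $163,544.
Annual expense = $163,544 / 8 = $20,443.

$20,443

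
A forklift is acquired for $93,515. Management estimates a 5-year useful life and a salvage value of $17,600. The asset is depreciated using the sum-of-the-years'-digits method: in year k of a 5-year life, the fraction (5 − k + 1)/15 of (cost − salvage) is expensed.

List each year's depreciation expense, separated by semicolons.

Depreciable base = $93,515 − $17,600 = $75,915.
Sum of the years' digits = 5+4+3+2+1 = 15.
Year 1: $75,915 × 5/15 = $25,305. Book value $68,210.
Year 2: $75,915 × 4/15 = $20,244. Book value $47,966.
Year 3: $75,915 × 3/15 = $15,183. Book value $32,783.
Year 4: $75,915 × 2/15 = $10,122. Book value $22,661.
Year 5: $75,915 × 1/15 = $5,061. Book value $17,600.

$25,305; $20,244; $15,183; $10,122; $5,061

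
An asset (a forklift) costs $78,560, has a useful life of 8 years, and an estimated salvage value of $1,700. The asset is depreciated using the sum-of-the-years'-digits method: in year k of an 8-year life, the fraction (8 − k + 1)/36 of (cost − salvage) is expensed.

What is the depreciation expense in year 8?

Depreciable base = $78,560 − $1,700 = $76,860.
Sum of the years' digits = 8+7+6+5+4+3+2+1 = 36.
Year 1: $76,860 × 8/36 = $17,080. Book value $61,480.
Year 2: $76,860 × 7/36 = $14,945. Book value $46,535.
Year 3: $76,860 × 6/36 = $12,810. Book value $33,725.
Year 4: $76,860 × 5/36 = $10,675. Book value $23,050.
Year 5: $76,860 × 4/36 = $8,540. Book value $14,510.
Year 6: $76,860 × 3/36 = $6,405. Book value $8,105.
Year 7: $76,860 × 2/36 = $4,270. Book value $3,835.
Year 8: $76,860 × 1/36 = $2,135. Book value $1,700.

$2,135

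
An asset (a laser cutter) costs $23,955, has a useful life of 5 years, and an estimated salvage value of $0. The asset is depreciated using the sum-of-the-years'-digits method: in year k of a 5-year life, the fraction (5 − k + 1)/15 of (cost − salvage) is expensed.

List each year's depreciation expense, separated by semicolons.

$7,985; $6,388; $4,791; $3,194; $1,597

Depreciable base = $23,955 − $0 = $23,955.
Sum of the years' digits = 5+4+3+2+1 = 15.
Year 1: $23,955 × 5/15 = $7,985. Book value $15,970.
Year 2: $23,955 × 4/15 = $6,388. Book value $9,582.
Year 3: $23,955 × 3/15 = $4,791. Book value $4,791.
Year 4: $23,955 × 2/15 = $3,194. Book value $1,597.
Year 5: $23,955 × 1/15 = $1,597. Book value $0.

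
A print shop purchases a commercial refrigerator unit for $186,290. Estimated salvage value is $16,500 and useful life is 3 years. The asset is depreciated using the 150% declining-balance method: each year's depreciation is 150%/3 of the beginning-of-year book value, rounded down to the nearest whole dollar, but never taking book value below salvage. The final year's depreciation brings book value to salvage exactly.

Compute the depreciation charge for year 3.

Depreciable base = $186,290 − $16,500 = $169,790.
Year 1: ⌊$186,290 × 150%/3⌋ = $93,145. Book value $93,145.
Year 2: ⌊$93,145 × 150%/3⌋ = $46,572. Book value $46,573.
Year 3 (final): $46,573 − $16,500 = $30,073. Book value $16,500.

$30,073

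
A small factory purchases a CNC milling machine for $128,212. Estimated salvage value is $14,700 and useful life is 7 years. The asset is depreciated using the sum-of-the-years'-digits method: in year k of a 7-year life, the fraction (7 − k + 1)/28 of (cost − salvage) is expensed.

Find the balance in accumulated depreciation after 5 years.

$101,350

Depreciable base = $128,212 − $14,700 = $113,512.
Sum of the years' digits = 7+6+5+4+3+2+1 = 28.
Year 1: $113,512 × 7/28 = $28,378. Book value $99,834.
Year 2: $113,512 × 6/28 = $24,324. Book value $75,510.
Year 3: $113,512 × 5/28 = $20,270. Book value $55,240.
Year 4: $113,512 × 4/28 = $16,216. Book value $39,024.
Year 5: $113,512 × 3/28 = $12,162. Book value $26,862.
Accumulated through year 5 = $128,212 − $26,862 = $101,350.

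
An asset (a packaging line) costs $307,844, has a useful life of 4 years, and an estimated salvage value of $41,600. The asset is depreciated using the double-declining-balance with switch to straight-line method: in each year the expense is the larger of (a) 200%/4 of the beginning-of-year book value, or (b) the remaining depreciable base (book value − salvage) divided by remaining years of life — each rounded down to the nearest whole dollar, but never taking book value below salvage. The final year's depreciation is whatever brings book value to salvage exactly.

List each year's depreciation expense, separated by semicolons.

$153,922; $76,961; $35,361; $0

Depreciable base = $307,844 − $41,600 = $266,244.
Year 1: DB = ⌊$307,844 × 200%/4⌋ = $153,922; SL = ⌊$266,244/4⌋ = $66,561 → take DB $153,922. Book value $153,922.
Year 2: DB = ⌊$153,922 × 200%/4⌋ = $76,961; SL = ⌊$112,322/3⌋ = $37,440 → take DB $76,961. Book value $76,961.
Year 3: DB = ⌊$76,961 × 200%/4⌋ = $38,480; SL = ⌊$35,361/2⌋ = $17,680 → take DB $38,480, capped at $35,361. Book value $41,600.
Year 4 (final): $41,600 − $41,600 = $0. Book value $41,600.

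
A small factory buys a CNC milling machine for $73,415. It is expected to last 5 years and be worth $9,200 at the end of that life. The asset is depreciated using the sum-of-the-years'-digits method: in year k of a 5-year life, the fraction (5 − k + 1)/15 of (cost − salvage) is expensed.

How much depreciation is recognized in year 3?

$12,843

Depreciable base = $73,415 − $9,200 = $64,215.
Sum of the years' digits = 5+4+3+2+1 = 15.
Year 1: $64,215 × 5/15 = $21,405. Book value $52,010.
Year 2: $64,215 × 4/15 = $17,124. Book value $34,886.
Year 3: $64,215 × 3/15 = $12,843. Book value $22,043.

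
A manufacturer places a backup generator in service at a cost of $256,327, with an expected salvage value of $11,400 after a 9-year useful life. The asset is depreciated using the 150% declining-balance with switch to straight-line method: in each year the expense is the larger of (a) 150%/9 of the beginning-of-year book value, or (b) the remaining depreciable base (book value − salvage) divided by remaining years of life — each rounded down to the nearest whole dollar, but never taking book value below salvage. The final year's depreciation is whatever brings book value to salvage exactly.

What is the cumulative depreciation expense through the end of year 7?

$200,041

Depreciable base = $256,327 − $11,400 = $244,927.
Year 1: DB = ⌊$256,327 × 150%/9⌋ = $42,721; SL = ⌊$244,927/9⌋ = $27,214 → take DB $42,721. Book value $213,606.
Year 2: DB = ⌊$213,606 × 150%/9⌋ = $35,601; SL = ⌊$202,206/8⌋ = $25,275 → take DB $35,601. Book value $178,005.
Year 3: DB = ⌊$178,005 × 150%/9⌋ = $29,667; SL = ⌊$166,605/7⌋ = $23,800 → take DB $29,667. Book value $148,338.
Year 4: DB = ⌊$148,338 × 150%/9⌋ = $24,723; SL = ⌊$136,938/6⌋ = $22,823 → take DB $24,723. Book value $123,615.
Year 5: DB = ⌊$123,615 × 150%/9⌋ = $20,602; SL = ⌊$112,215/5⌋ = $22,443 → take SL $22,443. Book value $101,172.
Year 6: DB = ⌊$101,172 × 150%/9⌋ = $16,862; SL = ⌊$89,772/4⌋ = $22,443 → take SL $22,443. Book value $78,729.
Year 7: DB = ⌊$78,729 × 150%/9⌋ = $13,121; SL = ⌊$67,329/3⌋ = $22,443 → take SL $22,443. Book value $56,286.
Accumulated through year 7 = $256,327 − $56,286 = $200,041.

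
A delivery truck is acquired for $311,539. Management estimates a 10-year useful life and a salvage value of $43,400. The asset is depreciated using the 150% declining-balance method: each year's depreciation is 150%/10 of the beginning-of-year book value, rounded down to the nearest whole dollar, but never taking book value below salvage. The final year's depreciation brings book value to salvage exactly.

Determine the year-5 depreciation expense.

Depreciable base = $311,539 − $43,400 = $268,139.
Year 1: ⌊$311,539 × 150%/10⌋ = $46,730. Book value $264,809.
Year 2: ⌊$264,809 × 150%/10⌋ = $39,721. Book value $225,088.
Year 3: ⌊$225,088 × 150%/10⌋ = $33,763. Book value $191,325.
Year 4: ⌊$191,325 × 150%/10⌋ = $28,698. Book value $162,627.
Year 5: ⌊$162,627 × 150%/10⌋ = $24,394. Book value $138,233.

$24,394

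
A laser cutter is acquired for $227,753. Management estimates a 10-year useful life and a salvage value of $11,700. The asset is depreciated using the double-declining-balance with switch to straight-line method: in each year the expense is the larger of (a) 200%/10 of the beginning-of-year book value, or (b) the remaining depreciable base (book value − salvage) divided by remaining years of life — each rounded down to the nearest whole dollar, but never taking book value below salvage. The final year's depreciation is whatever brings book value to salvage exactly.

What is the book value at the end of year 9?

$23,702

Depreciable base = $227,753 − $11,700 = $216,053.
Year 1: DB = ⌊$227,753 × 200%/10⌋ = $45,550; SL = ⌊$216,053/10⌋ = $21,605 → take DB $45,550. Book value $182,203.
Year 2: DB = ⌊$182,203 × 200%/10⌋ = $36,440; SL = ⌊$170,503/9⌋ = $18,944 → take DB $36,440. Book value $145,763.
Year 3: DB = ⌊$145,763 × 200%/10⌋ = $29,152; SL = ⌊$134,063/8⌋ = $16,757 → take DB $29,152. Book value $116,611.
Year 4: DB = ⌊$116,611 × 200%/10⌋ = $23,322; SL = ⌊$104,911/7⌋ = $14,987 → take DB $23,322. Book value $93,289.
Year 5: DB = ⌊$93,289 × 200%/10⌋ = $18,657; SL = ⌊$81,589/6⌋ = $13,598 → take DB $18,657. Book value $74,632.
Year 6: DB = ⌊$74,632 × 200%/10⌋ = $14,926; SL = ⌊$62,932/5⌋ = $12,586 → take DB $14,926. Book value $59,706.
Year 7: DB = ⌊$59,706 × 200%/10⌋ = $11,941; SL = ⌊$48,006/4⌋ = $12,001 → take SL $12,001. Book value $47,705.
Year 8: DB = ⌊$47,705 × 200%/10⌋ = $9,541; SL = ⌊$36,005/3⌋ = $12,001 → take SL $12,001. Book value $35,704.
Year 9: DB = ⌊$35,704 × 200%/10⌋ = $7,140; SL = ⌊$24,004/2⌋ = $12,002 → take SL $12,002. Book value $23,702.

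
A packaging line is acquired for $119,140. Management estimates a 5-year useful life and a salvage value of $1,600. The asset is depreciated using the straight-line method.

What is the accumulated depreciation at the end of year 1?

Depreciable base = $119,140 − $1,600 = $117,540.
Annual expense = $117,540 / 5 = $23,508.
End of year 1: book value $95,632.
Accumulated through year 1 = $119,140 − $95,632 = $23,508.

$23,508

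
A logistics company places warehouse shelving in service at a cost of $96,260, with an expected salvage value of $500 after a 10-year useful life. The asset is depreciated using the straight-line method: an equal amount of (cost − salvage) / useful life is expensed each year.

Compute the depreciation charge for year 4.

Depreciable base = $96,260 − $500 = $95,760.
Annual expense = $95,760 / 10 = $9,576.

$9,576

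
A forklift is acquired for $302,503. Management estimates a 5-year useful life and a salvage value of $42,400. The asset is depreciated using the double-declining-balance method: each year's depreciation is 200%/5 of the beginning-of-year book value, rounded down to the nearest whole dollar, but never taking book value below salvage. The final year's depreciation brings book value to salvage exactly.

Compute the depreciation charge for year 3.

$43,560

Depreciable base = $302,503 − $42,400 = $260,103.
Year 1: ⌊$302,503 × 200%/5⌋ = $121,001. Book value $181,502.
Year 2: ⌊$181,502 × 200%/5⌋ = $72,600. Book value $108,902.
Year 3: ⌊$108,902 × 200%/5⌋ = $43,560. Book value $65,342.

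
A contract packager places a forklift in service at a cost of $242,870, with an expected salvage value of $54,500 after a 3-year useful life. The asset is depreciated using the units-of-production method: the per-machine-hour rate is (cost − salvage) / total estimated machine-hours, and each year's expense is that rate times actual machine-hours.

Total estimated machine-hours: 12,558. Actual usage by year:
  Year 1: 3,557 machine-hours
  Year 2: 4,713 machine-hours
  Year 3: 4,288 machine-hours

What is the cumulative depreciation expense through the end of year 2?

$124,050

Depreciable base = $242,870 − $54,500 = $188,370.
Rate = $188,370 / 12,558 machine-hours = $15 per machine-hour.
Year 1: 3,557 × $15 = $53,355. Book value $189,515.
Year 2: 4,713 × $15 = $70,695. Book value $118,820.
Accumulated through year 2 = $242,870 − $118,820 = $124,050.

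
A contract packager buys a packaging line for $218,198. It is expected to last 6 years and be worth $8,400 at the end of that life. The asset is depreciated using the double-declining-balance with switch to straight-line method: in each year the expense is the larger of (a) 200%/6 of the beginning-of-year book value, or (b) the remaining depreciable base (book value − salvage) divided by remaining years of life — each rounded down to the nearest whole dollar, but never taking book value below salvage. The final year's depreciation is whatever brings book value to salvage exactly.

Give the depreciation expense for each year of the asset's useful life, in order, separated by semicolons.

$72,732; $48,488; $32,326; $21,550; $17,351; $17,351

Depreciable base = $218,198 − $8,400 = $209,798.
Year 1: DB = ⌊$218,198 × 200%/6⌋ = $72,732; SL = ⌊$209,798/6⌋ = $34,966 → take DB $72,732. Book value $145,466.
Year 2: DB = ⌊$145,466 × 200%/6⌋ = $48,488; SL = ⌊$137,066/5⌋ = $27,413 → take DB $48,488. Book value $96,978.
Year 3: DB = ⌊$96,978 × 200%/6⌋ = $32,326; SL = ⌊$88,578/4⌋ = $22,144 → take DB $32,326. Book value $64,652.
Year 4: DB = ⌊$64,652 × 200%/6⌋ = $21,550; SL = ⌊$56,252/3⌋ = $18,750 → take DB $21,550. Book value $43,102.
Year 5: DB = ⌊$43,102 × 200%/6⌋ = $14,367; SL = ⌊$34,702/2⌋ = $17,351 → take SL $17,351. Book value $25,751.
Year 6 (final): $25,751 − $8,400 = $17,351. Book value $8,400.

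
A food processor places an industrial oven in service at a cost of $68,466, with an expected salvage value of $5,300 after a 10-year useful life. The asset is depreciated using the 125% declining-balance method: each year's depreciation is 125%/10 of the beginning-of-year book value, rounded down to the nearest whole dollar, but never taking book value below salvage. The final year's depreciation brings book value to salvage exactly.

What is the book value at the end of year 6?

$30,730

Depreciable base = $68,466 − $5,300 = $63,166.
Year 1: ⌊$68,466 × 125%/10⌋ = $8,558. Book value $59,908.
Year 2: ⌊$59,908 × 125%/10⌋ = $7,488. Book value $52,420.
Year 3: ⌊$52,420 × 125%/10⌋ = $6,552. Book value $45,868.
Year 4: ⌊$45,868 × 125%/10⌋ = $5,733. Book value $40,135.
Year 5: ⌊$40,135 × 125%/10⌋ = $5,016. Book value $35,119.
Year 6: ⌊$35,119 × 125%/10⌋ = $4,389. Book value $30,730.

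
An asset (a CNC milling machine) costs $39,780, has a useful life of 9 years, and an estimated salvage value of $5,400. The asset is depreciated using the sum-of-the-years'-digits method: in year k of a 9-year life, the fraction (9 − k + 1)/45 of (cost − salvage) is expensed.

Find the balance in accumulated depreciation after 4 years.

Depreciable base = $39,780 − $5,400 = $34,380.
Sum of the years' digits = 9+8+7+6+5+4+3+2+1 = 45.
Year 1: $34,380 × 9/45 = $6,876. Book value $32,904.
Year 2: $34,380 × 8/45 = $6,112. Book value $26,792.
Year 3: $34,380 × 7/45 = $5,348. Book value $21,444.
Year 4: $34,380 × 6/45 = $4,584. Book value $16,860.
Accumulated through year 4 = $39,780 − $16,860 = $22,920.

$22,920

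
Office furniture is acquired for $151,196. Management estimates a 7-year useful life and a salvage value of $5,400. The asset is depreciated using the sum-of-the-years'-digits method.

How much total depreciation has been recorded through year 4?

$114,554

Depreciable base = $151,196 − $5,400 = $145,796.
Sum of the years' digits = 7+6+5+4+3+2+1 = 28.
Year 1: $145,796 × 7/28 = $36,449. Book value $114,747.
Year 2: $145,796 × 6/28 = $31,242. Book value $83,505.
Year 3: $145,796 × 5/28 = $26,035. Book value $57,470.
Year 4: $145,796 × 4/28 = $20,828. Book value $36,642.
Accumulated through year 4 = $151,196 − $36,642 = $114,554.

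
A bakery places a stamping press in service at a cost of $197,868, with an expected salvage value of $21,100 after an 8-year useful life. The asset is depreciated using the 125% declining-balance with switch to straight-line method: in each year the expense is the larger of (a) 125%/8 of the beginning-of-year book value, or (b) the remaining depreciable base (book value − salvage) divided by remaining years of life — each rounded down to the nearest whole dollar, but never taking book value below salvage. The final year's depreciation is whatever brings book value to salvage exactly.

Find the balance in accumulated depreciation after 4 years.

Depreciable base = $197,868 − $21,100 = $176,768.
Year 1: DB = ⌊$197,868 × 125%/8⌋ = $30,916; SL = ⌊$176,768/8⌋ = $22,096 → take DB $30,916. Book value $166,952.
Year 2: DB = ⌊$166,952 × 125%/8⌋ = $26,086; SL = ⌊$145,852/7⌋ = $20,836 → take DB $26,086. Book value $140,866.
Year 3: DB = ⌊$140,866 × 125%/8⌋ = $22,010; SL = ⌊$119,766/6⌋ = $19,961 → take DB $22,010. Book value $118,856.
Year 4: DB = ⌊$118,856 × 125%/8⌋ = $18,571; SL = ⌊$97,756/5⌋ = $19,551 → take SL $19,551. Book value $99,305.
Accumulated through year 4 = $197,868 − $99,305 = $98,563.

$98,563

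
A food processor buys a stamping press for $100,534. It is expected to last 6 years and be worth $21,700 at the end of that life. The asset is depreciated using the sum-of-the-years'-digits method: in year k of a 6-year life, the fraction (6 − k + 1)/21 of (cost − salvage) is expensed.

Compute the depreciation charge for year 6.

$3,754

Depreciable base = $100,534 − $21,700 = $78,834.
Sum of the years' digits = 6+5+4+3+2+1 = 21.
Year 1: $78,834 × 6/21 = $22,524. Book value $78,010.
Year 2: $78,834 × 5/21 = $18,770. Book value $59,240.
Year 3: $78,834 × 4/21 = $15,016. Book value $44,224.
Year 4: $78,834 × 3/21 = $11,262. Book value $32,962.
Year 5: $78,834 × 2/21 = $7,508. Book value $25,454.
Year 6: $78,834 × 1/21 = $3,754. Book value $21,700.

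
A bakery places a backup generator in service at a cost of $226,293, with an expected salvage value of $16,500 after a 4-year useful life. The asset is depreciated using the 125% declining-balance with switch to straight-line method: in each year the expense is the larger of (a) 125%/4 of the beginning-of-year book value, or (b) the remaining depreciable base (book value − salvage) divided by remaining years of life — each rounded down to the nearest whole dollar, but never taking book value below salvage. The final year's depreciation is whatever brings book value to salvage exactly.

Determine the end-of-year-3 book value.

Depreciable base = $226,293 − $16,500 = $209,793.
Year 1: DB = ⌊$226,293 × 125%/4⌋ = $70,716; SL = ⌊$209,793/4⌋ = $52,448 → take DB $70,716. Book value $155,577.
Year 2: DB = ⌊$155,577 × 125%/4⌋ = $48,617; SL = ⌊$139,077/3⌋ = $46,359 → take DB $48,617. Book value $106,960.
Year 3: DB = ⌊$106,960 × 125%/4⌋ = $33,425; SL = ⌊$90,460/2⌋ = $45,230 → take SL $45,230. Book value $61,730.

$61,730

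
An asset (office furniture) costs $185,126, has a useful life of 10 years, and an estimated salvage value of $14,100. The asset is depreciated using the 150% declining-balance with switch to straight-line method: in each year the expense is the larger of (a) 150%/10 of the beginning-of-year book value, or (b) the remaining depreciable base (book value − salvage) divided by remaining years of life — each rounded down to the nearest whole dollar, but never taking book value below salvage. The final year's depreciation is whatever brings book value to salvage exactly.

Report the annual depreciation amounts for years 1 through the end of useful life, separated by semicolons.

Depreciable base = $185,126 − $14,100 = $171,026.
Year 1: DB = ⌊$185,126 × 150%/10⌋ = $27,768; SL = ⌊$171,026/10⌋ = $17,102 → take DB $27,768. Book value $157,358.
Year 2: DB = ⌊$157,358 × 150%/10⌋ = $23,603; SL = ⌊$143,258/9⌋ = $15,917 → take DB $23,603. Book value $133,755.
Year 3: DB = ⌊$133,755 × 150%/10⌋ = $20,063; SL = ⌊$119,655/8⌋ = $14,956 → take DB $20,063. Book value $113,692.
Year 4: DB = ⌊$113,692 × 150%/10⌋ = $17,053; SL = ⌊$99,592/7⌋ = $14,227 → take DB $17,053. Book value $96,639.
Year 5: DB = ⌊$96,639 × 150%/10⌋ = $14,495; SL = ⌊$82,539/6⌋ = $13,756 → take DB $14,495. Book value $82,144.
Year 6: DB = ⌊$82,144 × 150%/10⌋ = $12,321; SL = ⌊$68,044/5⌋ = $13,608 → take SL $13,608. Book value $68,536.
Year 7: DB = ⌊$68,536 × 150%/10⌋ = $10,280; SL = ⌊$54,436/4⌋ = $13,609 → take SL $13,609. Book value $54,927.
Year 8: DB = ⌊$54,927 × 150%/10⌋ = $8,239; SL = ⌊$40,827/3⌋ = $13,609 → take SL $13,609. Book value $41,318.
Year 9: DB = ⌊$41,318 × 150%/10⌋ = $6,197; SL = ⌊$27,218/2⌋ = $13,609 → take SL $13,609. Book value $27,709.
Year 10 (final): $27,709 − $14,100 = $13,609. Book value $14,100.

$27,768; $23,603; $20,063; $17,053; $14,495; $13,608; $13,609; $13,609; $13,609; $13,609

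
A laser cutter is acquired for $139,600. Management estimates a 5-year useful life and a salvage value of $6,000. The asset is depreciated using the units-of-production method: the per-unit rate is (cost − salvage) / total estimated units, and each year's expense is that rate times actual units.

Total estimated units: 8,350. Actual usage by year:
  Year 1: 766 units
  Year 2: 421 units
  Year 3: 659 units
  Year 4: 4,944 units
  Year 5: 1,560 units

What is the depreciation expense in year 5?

$24,960

Depreciable base = $139,600 − $6,000 = $133,600.
Rate = $133,600 / 8,350 units = $16 per unit.
Year 1: 766 × $16 = $12,256. Book value $127,344.
Year 2: 421 × $16 = $6,736. Book value $120,608.
Year 3: 659 × $16 = $10,544. Book value $110,064.
Year 4: 4,944 × $16 = $79,104. Book value $30,960.
Year 5: 1,560 × $16 = $24,960. Book value $6,000.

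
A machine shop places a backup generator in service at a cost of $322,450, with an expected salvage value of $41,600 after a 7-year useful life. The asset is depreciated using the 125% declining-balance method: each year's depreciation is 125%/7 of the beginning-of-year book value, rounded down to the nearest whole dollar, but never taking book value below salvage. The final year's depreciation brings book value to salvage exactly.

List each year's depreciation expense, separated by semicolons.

Depreciable base = $322,450 − $41,600 = $280,850.
Year 1: ⌊$322,450 × 125%/7⌋ = $57,580. Book value $264,870.
Year 2: ⌊$264,870 × 125%/7⌋ = $47,298. Book value $217,572.
Year 3: ⌊$217,572 × 125%/7⌋ = $38,852. Book value $178,720.
Year 4: ⌊$178,720 × 125%/7⌋ = $31,914. Book value $146,806.
Year 5: ⌊$146,806 × 125%/7⌋ = $26,215. Book value $120,591.
Year 6: ⌊$120,591 × 125%/7⌋ = $21,534. Book value $99,057.
Year 7 (final): $99,057 − $41,600 = $57,457. Book value $41,600.

$57,580; $47,298; $38,852; $31,914; $26,215; $21,534; $57,457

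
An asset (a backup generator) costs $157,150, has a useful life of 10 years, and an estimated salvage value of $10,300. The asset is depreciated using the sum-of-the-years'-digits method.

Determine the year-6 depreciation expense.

$13,350

Depreciable base = $157,150 − $10,300 = $146,850.
Sum of the years' digits = 10+9+8+7+6+5+4+3+2+1 = 55.
Year 1: $146,850 × 10/55 = $26,700. Book value $130,450.
Year 2: $146,850 × 9/55 = $24,030. Book value $106,420.
Year 3: $146,850 × 8/55 = $21,360. Book value $85,060.
Year 4: $146,850 × 7/55 = $18,690. Book value $66,370.
Year 5: $146,850 × 6/55 = $16,020. Book value $50,350.
Year 6: $146,850 × 5/55 = $13,350. Book value $37,000.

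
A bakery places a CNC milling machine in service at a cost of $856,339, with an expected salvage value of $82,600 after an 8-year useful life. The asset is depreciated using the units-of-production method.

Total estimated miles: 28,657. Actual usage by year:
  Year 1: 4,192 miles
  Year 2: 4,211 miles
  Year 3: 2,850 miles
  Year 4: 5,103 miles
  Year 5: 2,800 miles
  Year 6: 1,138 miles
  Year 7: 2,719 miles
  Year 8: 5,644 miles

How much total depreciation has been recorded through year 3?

$303,831

Depreciable base = $856,339 − $82,600 = $773,739.
Rate = $773,739 / 28,657 miles = $27 per mile.
Year 1: 4,192 × $27 = $113,184. Book value $743,155.
Year 2: 4,211 × $27 = $113,697. Book value $629,458.
Year 3: 2,850 × $27 = $76,950. Book value $552,508.
Accumulated through year 3 = $856,339 − $552,508 = $303,831.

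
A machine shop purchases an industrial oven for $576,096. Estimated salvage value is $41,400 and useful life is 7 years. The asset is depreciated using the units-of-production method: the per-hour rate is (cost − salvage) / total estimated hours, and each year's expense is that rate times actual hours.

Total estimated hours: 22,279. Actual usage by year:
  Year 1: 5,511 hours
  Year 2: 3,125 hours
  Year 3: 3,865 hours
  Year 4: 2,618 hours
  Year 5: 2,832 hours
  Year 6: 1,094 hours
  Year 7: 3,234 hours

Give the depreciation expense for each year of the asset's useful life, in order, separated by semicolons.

$132,264; $75,000; $92,760; $62,832; $67,968; $26,256; $77,616

Depreciable base = $576,096 − $41,400 = $534,696.
Rate = $534,696 / 22,279 hours = $24 per hour.
Year 1: 5,511 × $24 = $132,264. Book value $443,832.
Year 2: 3,125 × $24 = $75,000. Book value $368,832.
Year 3: 3,865 × $24 = $92,760. Book value $276,072.
Year 4: 2,618 × $24 = $62,832. Book value $213,240.
Year 5: 2,832 × $24 = $67,968. Book value $145,272.
Year 6: 1,094 × $24 = $26,256. Book value $119,016.
Year 7: 3,234 × $24 = $77,616. Book value $41,400.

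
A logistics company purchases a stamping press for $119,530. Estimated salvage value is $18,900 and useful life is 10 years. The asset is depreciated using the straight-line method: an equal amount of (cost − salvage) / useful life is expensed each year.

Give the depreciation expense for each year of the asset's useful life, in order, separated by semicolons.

Depreciable base = $119,530 − $18,900 = $100,630.
Annual expense = $100,630 / 10 = $10,063.
End of year 1: book value $109,467.
End of year 2: book value $99,404.
End of year 3: book value $89,341.
End of year 4: book value $79,278.
End of year 5: book value $69,215.
End of year 6: book value $59,152.
End of year 7: book value $49,089.
End of year 8: book value $39,026.
End of year 9: book value $28,963.
End of year 10: book value $18,900.

$10,063; $10,063; $10,063; $10,063; $10,063; $10,063; $10,063; $10,063; $10,063; $10,063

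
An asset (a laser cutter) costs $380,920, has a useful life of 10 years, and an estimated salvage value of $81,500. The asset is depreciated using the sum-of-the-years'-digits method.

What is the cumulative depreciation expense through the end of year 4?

Depreciable base = $380,920 − $81,500 = $299,420.
Sum of the years' digits = 10+9+8+7+6+5+4+3+2+1 = 55.
Year 1: $299,420 × 10/55 = $54,440. Book value $326,480.
Year 2: $299,420 × 9/55 = $48,996. Book value $277,484.
Year 3: $299,420 × 8/55 = $43,552. Book value $233,932.
Year 4: $299,420 × 7/55 = $38,108. Book value $195,824.
Accumulated through year 4 = $380,920 − $195,824 = $185,096.

$185,096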